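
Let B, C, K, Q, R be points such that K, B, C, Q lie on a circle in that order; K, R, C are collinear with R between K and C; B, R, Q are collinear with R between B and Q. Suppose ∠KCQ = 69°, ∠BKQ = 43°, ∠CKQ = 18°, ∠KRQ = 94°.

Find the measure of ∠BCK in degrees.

1. ∠KBQ = 69°  [same arc KQ]
2. ∠BQK = 68°  [△KBQ]
3. ∠BCK = 68°  [same arc KB]

∠BCK = 68°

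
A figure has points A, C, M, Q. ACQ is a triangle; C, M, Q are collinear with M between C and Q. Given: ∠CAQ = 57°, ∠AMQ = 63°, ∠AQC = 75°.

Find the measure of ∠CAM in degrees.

∠CAM = 15°

1. ∠ACQ = 48°  [△ACQ]
2. ∠AMC = 117°  [linear pair at M on CQ]
3. ∠ACM = 48°  [M on ray CQ]
4. ∠CAM = 15°  [△ACM]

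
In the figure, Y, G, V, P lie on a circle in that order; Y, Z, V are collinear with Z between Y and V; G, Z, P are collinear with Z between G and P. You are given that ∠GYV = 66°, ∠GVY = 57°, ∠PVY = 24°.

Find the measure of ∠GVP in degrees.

1. ∠GPY = 57°  [same arc YG]
2. ∠PGY = 24°  [same arc YP]
3. ∠GYP = 99°  [△YGP]
4. ∠GVP = 81°  [cyclic YGVP, opposite ∠Y+∠V]

∠GVP = 81°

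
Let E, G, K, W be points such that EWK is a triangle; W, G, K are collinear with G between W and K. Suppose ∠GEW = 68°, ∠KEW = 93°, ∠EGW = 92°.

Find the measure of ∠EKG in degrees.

1. ∠EWG = 20°  [△EWG]
2. ∠EWK = 20°  [G on ray WK]
3. ∠EKW = 67°  [△EWK]
4. ∠EKG = 67°  [G on ray KW]

∠EKG = 67°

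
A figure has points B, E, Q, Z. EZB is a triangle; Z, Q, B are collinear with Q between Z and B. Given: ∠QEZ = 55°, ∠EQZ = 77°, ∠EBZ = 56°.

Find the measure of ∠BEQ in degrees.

∠BEQ = 21°

1. ∠BQE = 103°  [linear pair at Q on ZB]
2. ∠EBQ = 56°  [Q on ray BZ]
3. ∠BEQ = 21°  [△EQB]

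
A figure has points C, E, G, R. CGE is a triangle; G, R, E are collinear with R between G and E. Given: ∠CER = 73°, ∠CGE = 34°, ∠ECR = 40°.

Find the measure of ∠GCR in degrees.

1. ∠CRE = 67°  [△CRE]
2. ∠CGR = 34°  [R on ray GE]
3. ∠CRG = 113°  [linear pair at R on GE]
4. ∠GCR = 33°  [△CGR]

∠GCR = 33°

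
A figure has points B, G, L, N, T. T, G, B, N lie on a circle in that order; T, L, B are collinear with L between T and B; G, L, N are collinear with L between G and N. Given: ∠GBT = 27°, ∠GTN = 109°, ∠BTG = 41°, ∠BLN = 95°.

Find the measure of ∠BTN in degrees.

1. ∠GNT = 27°  [same arc TG]
2. ∠NLT = 85°  [linear pair at L on TB]
3. ∠BTN = 68°  [△TLN]

∠BTN = 68°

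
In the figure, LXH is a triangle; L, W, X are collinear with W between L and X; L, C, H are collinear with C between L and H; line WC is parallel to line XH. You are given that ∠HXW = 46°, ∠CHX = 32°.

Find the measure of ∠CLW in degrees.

∠CLW = 102°

1. ∠HXL = 46°  [W on ray XL]
2. ∠LHX = 32°  [C on ray HL]
3. ∠HLX = 102°  [△LXH]
4. ∠CLW = 102°  [W on LX, C on LH]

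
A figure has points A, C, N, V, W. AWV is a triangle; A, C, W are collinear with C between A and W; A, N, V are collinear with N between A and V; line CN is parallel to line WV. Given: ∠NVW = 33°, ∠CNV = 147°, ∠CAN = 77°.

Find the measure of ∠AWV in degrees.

∠AWV = 70°

1. ∠AVW = 33°  [N on ray VA]
2. ∠VAW = 77°  [C on AW, N on AV]
3. ∠AWV = 70°  [△AWV]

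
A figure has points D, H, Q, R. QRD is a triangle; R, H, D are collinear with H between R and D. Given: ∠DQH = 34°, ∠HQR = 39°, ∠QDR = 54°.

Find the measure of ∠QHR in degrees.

∠QHR = 88°

1. ∠HDQ = 54°  [H on ray DR]
2. ∠DHQ = 92°  [△QHD]
3. ∠QHR = 88°  [linear pair at H on RD]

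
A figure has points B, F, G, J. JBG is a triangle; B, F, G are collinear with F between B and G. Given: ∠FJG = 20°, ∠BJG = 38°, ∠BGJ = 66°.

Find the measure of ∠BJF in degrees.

∠BJF = 18°

1. ∠GBJ = 76°  [△JBG]
2. ∠FGJ = 66°  [F on ray GB]
3. ∠FBJ = 76°  [F on ray BG]
4. ∠GFJ = 94°  [△JFG]
5. ∠BFJ = 86°  [linear pair at F on BG]
6. ∠BJF = 18°  [△JBF]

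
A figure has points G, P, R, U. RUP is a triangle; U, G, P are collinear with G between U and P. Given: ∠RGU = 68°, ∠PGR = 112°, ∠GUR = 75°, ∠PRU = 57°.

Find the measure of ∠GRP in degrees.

∠GRP = 20°

1. ∠PUR = 75°  [G on ray UP]
2. ∠RPU = 48°  [△RUP]
3. ∠GPR = 48°  [G on ray PU]
4. ∠GRP = 20°  [△RGP]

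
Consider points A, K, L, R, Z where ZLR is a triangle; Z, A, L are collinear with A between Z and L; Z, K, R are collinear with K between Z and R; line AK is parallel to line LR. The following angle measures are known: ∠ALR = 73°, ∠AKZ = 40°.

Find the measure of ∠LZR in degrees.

∠LZR = 67°

1. ∠RLZ = 73°  [A on ray LZ]
2. ∠LRZ = 40°  [AK∥LR, corresponding at K]
3. ∠LZR = 67°  [△ZLR]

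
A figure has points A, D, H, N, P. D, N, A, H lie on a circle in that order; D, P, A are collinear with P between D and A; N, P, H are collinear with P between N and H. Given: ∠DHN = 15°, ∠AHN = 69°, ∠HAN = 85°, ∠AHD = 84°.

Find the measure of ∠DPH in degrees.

∠DPH = 139°

1. ∠DAN = 15°  [same arc DN]
2. ∠ANH = 26°  [△NAH]
3. ∠APN = 139°  [△NPA]
4. ∠DPH = 139°  [vertical angles at P]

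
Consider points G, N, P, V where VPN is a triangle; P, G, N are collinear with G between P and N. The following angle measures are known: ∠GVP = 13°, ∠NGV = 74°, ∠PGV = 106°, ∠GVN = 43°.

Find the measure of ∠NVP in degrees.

1. ∠GPV = 61°  [△VPG]
2. ∠GNV = 63°  [△VGN]
3. ∠NPV = 61°  [G on ray PN]
4. ∠PNV = 63°  [G on ray NP]
5. ∠NVP = 56°  [△VPN]

∠NVP = 56°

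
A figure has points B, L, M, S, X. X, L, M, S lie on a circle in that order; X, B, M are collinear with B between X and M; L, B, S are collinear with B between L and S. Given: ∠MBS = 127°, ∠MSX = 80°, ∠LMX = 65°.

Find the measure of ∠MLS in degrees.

∠MLS = 62°

1. ∠LBX = 127°  [vertical angles at B]
2. ∠LBM = 53°  [linear pair at B on XM]
3. ∠MLS = 62°  [△LBM]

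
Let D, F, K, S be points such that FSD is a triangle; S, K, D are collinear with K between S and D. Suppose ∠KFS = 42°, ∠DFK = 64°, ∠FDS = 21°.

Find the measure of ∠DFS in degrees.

∠DFS = 106°

1. ∠FDK = 21°  [K on ray DS]
2. ∠DKF = 95°  [△FKD]
3. ∠FKS = 85°  [linear pair at K on SD]
4. ∠FSK = 53°  [△FSK]
5. ∠DSF = 53°  [K on ray SD]
6. ∠DFS = 106°  [△FSD]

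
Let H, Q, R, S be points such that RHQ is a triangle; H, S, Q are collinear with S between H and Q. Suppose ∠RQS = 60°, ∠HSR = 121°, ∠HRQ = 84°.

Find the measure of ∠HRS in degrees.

∠HRS = 23°

1. ∠HQR = 60°  [S on ray QH]
2. ∠QHR = 36°  [△RHQ]
3. ∠RHS = 36°  [S on ray HQ]
4. ∠HRS = 23°  [△RHS]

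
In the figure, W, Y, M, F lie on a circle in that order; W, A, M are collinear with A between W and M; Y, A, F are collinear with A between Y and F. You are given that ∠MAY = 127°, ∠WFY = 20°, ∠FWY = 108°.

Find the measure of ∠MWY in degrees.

1. ∠WAY = 53°  [linear pair at A on WM]
2. ∠FYW = 52°  [△WYF]
3. ∠MWY = 75°  [△WAY]

∠MWY = 75°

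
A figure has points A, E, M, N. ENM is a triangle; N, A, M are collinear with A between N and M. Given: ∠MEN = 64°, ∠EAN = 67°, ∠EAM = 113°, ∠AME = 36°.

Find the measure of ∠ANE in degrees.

∠ANE = 80°

1. ∠EMN = 36°  [A on ray MN]
2. ∠ENM = 80°  [△ENM]
3. ∠ANE = 80°  [A on ray NM]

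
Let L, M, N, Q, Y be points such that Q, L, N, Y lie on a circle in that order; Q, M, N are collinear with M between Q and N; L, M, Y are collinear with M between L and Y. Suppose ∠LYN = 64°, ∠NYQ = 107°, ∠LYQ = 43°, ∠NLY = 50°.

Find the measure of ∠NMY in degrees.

∠NMY = 93°

1. ∠NQY = 50°  [same arc NY]
2. ∠QNY = 23°  [△QNY]
3. ∠NMY = 93°  [△NMY]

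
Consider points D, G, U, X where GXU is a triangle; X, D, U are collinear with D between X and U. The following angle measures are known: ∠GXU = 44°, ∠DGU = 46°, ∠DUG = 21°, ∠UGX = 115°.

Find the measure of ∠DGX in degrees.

∠DGX = 69°

1. ∠DXG = 44°  [D on ray XU]
2. ∠GDU = 113°  [△GDU]
3. ∠GDX = 67°  [linear pair at D on XU]
4. ∠DGX = 69°  [△GXD]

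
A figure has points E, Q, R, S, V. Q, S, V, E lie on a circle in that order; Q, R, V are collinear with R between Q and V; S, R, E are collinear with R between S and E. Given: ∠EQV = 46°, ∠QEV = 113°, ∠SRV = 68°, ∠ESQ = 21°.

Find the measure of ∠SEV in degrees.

∠SEV = 47°

1. ∠QRS = 112°  [linear pair at R on QV]
2. ∠SQV = 47°  [△QRS]
3. ∠SEV = 47°  [same arc SV]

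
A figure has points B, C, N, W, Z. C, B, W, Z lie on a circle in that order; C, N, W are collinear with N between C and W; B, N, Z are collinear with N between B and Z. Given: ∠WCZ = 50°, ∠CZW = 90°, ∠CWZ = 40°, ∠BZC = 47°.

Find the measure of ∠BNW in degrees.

∠BNW = 83°

1. ∠WBZ = 50°  [same arc WZ]
2. ∠BWC = 47°  [same arc CB]
3. ∠BNW = 83°  [△BNW]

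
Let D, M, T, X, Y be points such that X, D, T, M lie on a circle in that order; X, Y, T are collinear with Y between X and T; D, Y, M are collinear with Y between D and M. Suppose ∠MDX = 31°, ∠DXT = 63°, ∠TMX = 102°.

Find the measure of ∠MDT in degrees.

1. ∠MTX = 31°  [same arc XM]
2. ∠MXT = 47°  [△XTM]
3. ∠MDT = 47°  [same arc TM]

∠MDT = 47°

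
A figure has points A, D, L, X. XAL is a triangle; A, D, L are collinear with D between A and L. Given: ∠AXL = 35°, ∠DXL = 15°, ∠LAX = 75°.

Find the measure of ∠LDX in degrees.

∠LDX = 95°

1. ∠ALX = 70°  [△XAL]
2. ∠DLX = 70°  [D on ray LA]
3. ∠LDX = 95°  [△XDL]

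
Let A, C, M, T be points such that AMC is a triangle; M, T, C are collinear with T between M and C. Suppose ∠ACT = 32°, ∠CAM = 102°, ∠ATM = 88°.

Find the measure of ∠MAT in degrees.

∠MAT = 46°

1. ∠ACM = 32°  [T on ray CM]
2. ∠AMC = 46°  [△AMC]
3. ∠AMT = 46°  [T on ray MC]
4. ∠MAT = 46°  [△AMT]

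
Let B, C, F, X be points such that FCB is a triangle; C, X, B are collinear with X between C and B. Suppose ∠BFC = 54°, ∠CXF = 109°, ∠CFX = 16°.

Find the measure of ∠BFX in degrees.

1. ∠FCX = 55°  [△FCX]
2. ∠BXF = 71°  [linear pair at X on CB]
3. ∠BCF = 55°  [X on ray CB]
4. ∠CBF = 71°  [△FCB]
5. ∠FBX = 71°  [X on ray BC]
6. ∠BFX = 38°  [△FXB]

∠BFX = 38°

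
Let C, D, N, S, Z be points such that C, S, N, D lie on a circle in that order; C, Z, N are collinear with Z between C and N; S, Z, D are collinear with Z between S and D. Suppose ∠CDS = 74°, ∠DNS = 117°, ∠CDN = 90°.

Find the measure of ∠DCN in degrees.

∠DCN = 47°

1. ∠DCS = 63°  [cyclic CSND, opposite ∠C+∠N]
2. ∠CSD = 43°  [△CSD]
3. ∠CND = 43°  [same arc CD]
4. ∠DCN = 47°  [△CND]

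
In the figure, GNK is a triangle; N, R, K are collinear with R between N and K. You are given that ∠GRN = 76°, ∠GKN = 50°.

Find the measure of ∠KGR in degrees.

∠KGR = 26°

1. ∠GRK = 104°  [linear pair at R on NK]
2. ∠GKR = 50°  [R on ray KN]
3. ∠KGR = 26°  [△GRK]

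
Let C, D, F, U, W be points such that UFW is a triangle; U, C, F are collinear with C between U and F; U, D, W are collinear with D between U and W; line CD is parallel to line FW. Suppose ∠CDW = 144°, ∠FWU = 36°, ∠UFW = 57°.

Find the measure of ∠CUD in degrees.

∠CUD = 87°

1. ∠CDU = 36°  [linear pair at D on UW]
2. ∠DCU = 57°  [CD∥FW, corresponding at C]
3. ∠CUD = 87°  [△UCD]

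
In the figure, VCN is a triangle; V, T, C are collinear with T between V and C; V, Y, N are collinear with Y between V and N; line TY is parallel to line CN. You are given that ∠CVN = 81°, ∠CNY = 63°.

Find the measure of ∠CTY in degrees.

1. ∠CNV = 63°  [Y on ray NV]
2. ∠NCV = 36°  [△VCN]
3. ∠VTY = 36°  [TY∥CN, corresponding at T]
4. ∠CTY = 144°  [linear pair at T on VC]

∠CTY = 144°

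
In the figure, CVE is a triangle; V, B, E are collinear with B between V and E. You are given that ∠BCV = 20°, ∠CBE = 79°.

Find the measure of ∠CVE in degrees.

1. ∠CBV = 101°  [linear pair at B on VE]
2. ∠BVC = 59°  [△CVB]
3. ∠CVE = 59°  [B on ray VE]

∠CVE = 59°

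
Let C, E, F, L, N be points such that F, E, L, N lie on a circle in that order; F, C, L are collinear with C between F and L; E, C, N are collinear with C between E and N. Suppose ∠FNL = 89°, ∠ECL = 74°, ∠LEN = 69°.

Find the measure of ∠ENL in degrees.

∠ENL = 52°

1. ∠FEL = 91°  [cyclic FELN, opposite ∠E+∠N]
2. ∠ELF = 37°  [△ECL]
3. ∠EFL = 52°  [△FEL]
4. ∠ENL = 52°  [same arc EL]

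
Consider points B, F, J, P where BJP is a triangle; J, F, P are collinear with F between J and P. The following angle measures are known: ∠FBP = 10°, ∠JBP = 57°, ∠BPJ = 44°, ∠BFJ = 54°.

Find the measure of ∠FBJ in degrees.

∠FBJ = 47°

1. ∠BJP = 79°  [△BJP]
2. ∠BJF = 79°  [F on ray JP]
3. ∠FBJ = 47°  [△BJF]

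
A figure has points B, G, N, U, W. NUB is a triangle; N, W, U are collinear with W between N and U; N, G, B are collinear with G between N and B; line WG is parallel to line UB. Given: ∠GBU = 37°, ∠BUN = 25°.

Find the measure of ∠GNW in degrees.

1. ∠NBU = 37°  [G on ray BN]
2. ∠BNU = 118°  [△NUB]
3. ∠GNW = 118°  [W on NU, G on NB]

∠GNW = 118°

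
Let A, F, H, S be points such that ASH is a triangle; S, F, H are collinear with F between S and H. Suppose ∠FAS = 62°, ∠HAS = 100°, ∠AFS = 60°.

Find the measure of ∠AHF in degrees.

∠AHF = 22°

1. ∠ASF = 58°  [△ASF]
2. ∠ASH = 58°  [F on ray SH]
3. ∠AHS = 22°  [△ASH]
4. ∠AHF = 22°  [F on ray HS]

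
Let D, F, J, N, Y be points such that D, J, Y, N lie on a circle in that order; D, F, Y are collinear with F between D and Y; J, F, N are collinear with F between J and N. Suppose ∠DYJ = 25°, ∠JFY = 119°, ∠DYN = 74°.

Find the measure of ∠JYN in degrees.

1. ∠DNJ = 25°  [same arc DJ]
2. ∠DJN = 74°  [same arc DN]
3. ∠JDN = 81°  [△DJN]
4. ∠JYN = 99°  [cyclic DJYN, opposite ∠D+∠Y]

∠JYN = 99°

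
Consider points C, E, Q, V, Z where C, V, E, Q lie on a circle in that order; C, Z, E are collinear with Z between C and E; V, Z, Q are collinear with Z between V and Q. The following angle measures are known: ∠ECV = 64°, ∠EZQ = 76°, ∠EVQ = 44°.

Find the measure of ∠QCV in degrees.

1. ∠EQV = 64°  [same arc VE]
2. ∠QEV = 72°  [△VEQ]
3. ∠QCV = 108°  [cyclic CVEQ, opposite ∠C+∠E]

∠QCV = 108°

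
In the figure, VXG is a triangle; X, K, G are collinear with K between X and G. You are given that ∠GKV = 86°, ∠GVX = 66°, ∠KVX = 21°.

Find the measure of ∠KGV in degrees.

∠KGV = 49°

1. ∠VKX = 94°  [linear pair at K on XG]
2. ∠KXV = 65°  [△VXK]
3. ∠GXV = 65°  [K on ray XG]
4. ∠VGX = 49°  [△VXG]
5. ∠KGV = 49°  [K on ray GX]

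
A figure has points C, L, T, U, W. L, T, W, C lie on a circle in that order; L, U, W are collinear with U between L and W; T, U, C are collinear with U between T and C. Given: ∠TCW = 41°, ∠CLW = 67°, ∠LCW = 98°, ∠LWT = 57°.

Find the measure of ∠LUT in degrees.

∠LUT = 124°

1. ∠CTW = 67°  [same arc WC]
2. ∠TUW = 56°  [△TUW]
3. ∠LUT = 124°  [linear pair at U on LW]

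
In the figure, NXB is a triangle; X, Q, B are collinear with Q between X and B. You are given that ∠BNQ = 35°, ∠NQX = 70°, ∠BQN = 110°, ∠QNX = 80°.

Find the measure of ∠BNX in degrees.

∠BNX = 115°

1. ∠NBQ = 35°  [△NQB]
2. ∠NXQ = 30°  [△NXQ]
3. ∠NBX = 35°  [Q on ray BX]
4. ∠BXN = 30°  [Q on ray XB]
5. ∠BNX = 115°  [△NXB]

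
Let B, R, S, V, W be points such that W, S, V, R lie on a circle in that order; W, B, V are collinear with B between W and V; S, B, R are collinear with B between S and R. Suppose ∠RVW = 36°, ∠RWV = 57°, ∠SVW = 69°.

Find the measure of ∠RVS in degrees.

∠RVS = 105°

1. ∠RSW = 36°  [same arc WR]
2. ∠SRW = 69°  [same arc WS]
3. ∠RWS = 75°  [△WSR]
4. ∠RVS = 105°  [cyclic WSVR, opposite ∠W+∠V]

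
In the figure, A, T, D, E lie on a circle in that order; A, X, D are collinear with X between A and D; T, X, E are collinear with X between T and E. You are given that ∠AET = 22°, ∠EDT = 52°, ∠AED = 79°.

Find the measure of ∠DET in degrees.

1. ∠ADT = 22°  [same arc AT]
2. ∠ATD = 101°  [cyclic ATDE, opposite ∠T+∠E]
3. ∠DAT = 57°  [△ATD]
4. ∠DET = 57°  [same arc TD]

∠DET = 57°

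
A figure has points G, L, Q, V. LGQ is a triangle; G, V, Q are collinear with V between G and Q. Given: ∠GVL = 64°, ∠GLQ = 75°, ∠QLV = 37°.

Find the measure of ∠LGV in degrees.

∠LGV = 78°

1. ∠LVQ = 116°  [linear pair at V on GQ]
2. ∠LQV = 27°  [△LVQ]
3. ∠GQL = 27°  [V on ray QG]
4. ∠LGQ = 78°  [△LGQ]
5. ∠LGV = 78°  [V on ray GQ]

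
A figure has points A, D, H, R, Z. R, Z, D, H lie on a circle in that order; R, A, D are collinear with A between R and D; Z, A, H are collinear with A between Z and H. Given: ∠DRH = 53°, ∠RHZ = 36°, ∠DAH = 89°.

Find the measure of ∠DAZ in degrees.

∠DAZ = 91°

1. ∠DZH = 53°  [same arc DH]
2. ∠RDZ = 36°  [same arc RZ]
3. ∠DAZ = 91°  [△ZAD]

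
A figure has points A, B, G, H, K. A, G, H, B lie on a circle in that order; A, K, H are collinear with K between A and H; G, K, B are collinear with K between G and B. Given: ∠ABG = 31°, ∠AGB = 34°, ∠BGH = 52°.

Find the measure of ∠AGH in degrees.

∠AGH = 86°

1. ∠AHB = 34°  [same arc AB]
2. ∠BAH = 52°  [same arc HB]
3. ∠ABH = 94°  [△AHB]
4. ∠AGH = 86°  [cyclic AGHB, opposite ∠G+∠B]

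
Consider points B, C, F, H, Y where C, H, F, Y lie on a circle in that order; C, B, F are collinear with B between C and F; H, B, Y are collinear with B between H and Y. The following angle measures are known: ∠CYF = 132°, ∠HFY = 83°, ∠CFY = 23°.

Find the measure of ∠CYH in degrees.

1. ∠HCY = 97°  [cyclic CHFY, opposite ∠C+∠F]
2. ∠CHY = 23°  [same arc CY]
3. ∠CYH = 60°  [△CHY]

∠CYH = 60°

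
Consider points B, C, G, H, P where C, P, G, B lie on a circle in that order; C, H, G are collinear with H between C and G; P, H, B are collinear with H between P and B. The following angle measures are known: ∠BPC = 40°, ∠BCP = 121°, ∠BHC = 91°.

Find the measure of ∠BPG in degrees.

1. ∠BGC = 40°  [same arc CB]
2. ∠BGP = 59°  [cyclic CPGB, opposite ∠C+∠G]
3. ∠BHG = 89°  [linear pair at H on CG]
4. ∠GBP = 51°  [△GHB]
5. ∠BPG = 70°  [△PGB]

∠BPG = 70°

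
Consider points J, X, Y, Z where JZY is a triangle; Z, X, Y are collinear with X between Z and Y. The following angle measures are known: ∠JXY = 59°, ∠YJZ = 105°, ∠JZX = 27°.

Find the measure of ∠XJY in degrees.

1. ∠JZY = 27°  [X on ray ZY]
2. ∠JYZ = 48°  [△JZY]
3. ∠JYX = 48°  [X on ray YZ]
4. ∠XJY = 73°  [△JXY]

∠XJY = 73°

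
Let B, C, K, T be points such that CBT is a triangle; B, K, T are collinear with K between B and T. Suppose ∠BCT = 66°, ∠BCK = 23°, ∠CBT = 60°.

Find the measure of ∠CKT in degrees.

∠CKT = 83°

1. ∠CBK = 60°  [K on ray BT]
2. ∠BKC = 97°  [△CBK]
3. ∠CKT = 83°  [linear pair at K on BT]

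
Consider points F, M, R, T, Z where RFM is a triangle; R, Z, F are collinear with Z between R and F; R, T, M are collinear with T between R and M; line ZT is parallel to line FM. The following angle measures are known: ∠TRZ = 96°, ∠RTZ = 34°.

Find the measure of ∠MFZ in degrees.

1. ∠RZT = 50°  [△RZT]
2. ∠FZT = 130°  [linear pair at Z on RF]
3. ∠MFZ = 50°  [ZT∥FM, co-interior at F–Z]

∠MFZ = 50°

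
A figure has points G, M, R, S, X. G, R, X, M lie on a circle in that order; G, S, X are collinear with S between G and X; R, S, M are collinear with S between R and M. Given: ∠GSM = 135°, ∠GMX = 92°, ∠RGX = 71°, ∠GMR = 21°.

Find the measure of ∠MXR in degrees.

1. ∠RSX = 135°  [vertical angles at S]
2. ∠GRX = 88°  [cyclic GRXM, opposite ∠R+∠M]
3. ∠RMX = 71°  [same arc RX]
4. ∠GXR = 21°  [△GRX]
5. ∠MRX = 24°  [△RSX]
6. ∠MXR = 85°  [△RXM]

∠MXR = 85°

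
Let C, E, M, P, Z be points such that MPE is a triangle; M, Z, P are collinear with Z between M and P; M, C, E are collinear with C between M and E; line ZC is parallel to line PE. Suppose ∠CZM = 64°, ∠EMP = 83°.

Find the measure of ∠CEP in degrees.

1. ∠EPM = 64°  [ZC∥PE, corresponding at Z]
2. ∠MEP = 33°  [△MPE]
3. ∠CEP = 33°  [C on ray EM]

∠CEP = 33°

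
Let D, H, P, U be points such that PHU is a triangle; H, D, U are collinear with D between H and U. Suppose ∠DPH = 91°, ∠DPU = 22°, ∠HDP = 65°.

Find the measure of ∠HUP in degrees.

∠HUP = 43°

1. ∠PDU = 115°  [linear pair at D on HU]
2. ∠DUP = 43°  [△PDU]
3. ∠HUP = 43°  [D on ray UH]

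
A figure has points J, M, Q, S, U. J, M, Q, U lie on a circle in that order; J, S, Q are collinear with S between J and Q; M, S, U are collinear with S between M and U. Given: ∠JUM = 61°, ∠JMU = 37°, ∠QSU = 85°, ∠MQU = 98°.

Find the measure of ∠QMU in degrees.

1. ∠JQU = 37°  [same arc JU]
2. ∠MUQ = 58°  [△QSU]
3. ∠QMU = 24°  [△MQU]

∠QMU = 24°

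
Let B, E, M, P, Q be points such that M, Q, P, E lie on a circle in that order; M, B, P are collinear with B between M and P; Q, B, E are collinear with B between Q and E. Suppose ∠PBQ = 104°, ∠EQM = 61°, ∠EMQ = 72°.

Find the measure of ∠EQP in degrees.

∠EQP = 29°

1. ∠EBM = 104°  [vertical angles at B]
2. ∠EPM = 61°  [same arc ME]
3. ∠EPQ = 108°  [cyclic MQPE, opposite ∠M+∠P]
4. ∠EBP = 76°  [linear pair at B on MP]
5. ∠PEQ = 43°  [△PBE]
6. ∠EQP = 29°  [△QPE]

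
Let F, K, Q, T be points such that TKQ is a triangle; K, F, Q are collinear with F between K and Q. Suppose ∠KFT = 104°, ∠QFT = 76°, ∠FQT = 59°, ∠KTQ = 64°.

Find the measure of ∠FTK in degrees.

1. ∠KQT = 59°  [F on ray QK]
2. ∠QKT = 57°  [△TKQ]
3. ∠FKT = 57°  [F on ray KQ]
4. ∠FTK = 19°  [△TKF]

∠FTK = 19°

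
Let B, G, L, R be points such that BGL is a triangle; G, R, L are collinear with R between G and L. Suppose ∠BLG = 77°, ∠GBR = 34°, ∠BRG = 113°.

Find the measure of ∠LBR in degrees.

∠LBR = 36°

1. ∠BLR = 77°  [R on ray LG]
2. ∠BRL = 67°  [linear pair at R on GL]
3. ∠LBR = 36°  [△BRL]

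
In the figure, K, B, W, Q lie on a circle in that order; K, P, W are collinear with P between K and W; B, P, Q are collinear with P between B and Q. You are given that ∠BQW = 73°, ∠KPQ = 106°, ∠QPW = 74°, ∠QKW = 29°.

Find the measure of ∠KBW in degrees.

∠KBW = 62°

1. ∠KWQ = 33°  [△WPQ]
2. ∠KQW = 118°  [△KWQ]
3. ∠KBW = 62°  [cyclic KBWQ, opposite ∠B+∠Q]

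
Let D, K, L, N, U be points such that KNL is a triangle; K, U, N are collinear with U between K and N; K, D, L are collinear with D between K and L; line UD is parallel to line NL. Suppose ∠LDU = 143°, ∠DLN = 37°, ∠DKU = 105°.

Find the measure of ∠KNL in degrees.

1. ∠KLN = 37°  [D on ray LK]
2. ∠LKN = 105°  [U on KN, D on KL]
3. ∠KNL = 38°  [△KNL]

∠KNL = 38°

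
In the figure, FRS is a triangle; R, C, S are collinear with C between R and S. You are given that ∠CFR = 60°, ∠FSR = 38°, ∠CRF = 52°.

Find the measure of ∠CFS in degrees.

∠CFS = 30°

1. ∠FCR = 68°  [△FRC]
2. ∠CSF = 38°  [C on ray SR]
3. ∠FCS = 112°  [linear pair at C on RS]
4. ∠CFS = 30°  [△FCS]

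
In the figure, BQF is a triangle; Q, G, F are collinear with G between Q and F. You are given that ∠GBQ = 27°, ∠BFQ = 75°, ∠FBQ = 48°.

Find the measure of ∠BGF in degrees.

∠BGF = 84°

1. ∠BQF = 57°  [△BQF]
2. ∠BQG = 57°  [G on ray QF]
3. ∠BGQ = 96°  [△BQG]
4. ∠BGF = 84°  [linear pair at G on QF]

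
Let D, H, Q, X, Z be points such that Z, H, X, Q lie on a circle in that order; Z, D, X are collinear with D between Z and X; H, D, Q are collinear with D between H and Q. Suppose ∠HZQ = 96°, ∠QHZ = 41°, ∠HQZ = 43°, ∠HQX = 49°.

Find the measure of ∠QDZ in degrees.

∠QDZ = 90°

1. ∠QXZ = 41°  [same arc ZQ]
2. ∠QDX = 90°  [△XDQ]
3. ∠QDZ = 90°  [linear pair at D on ZX]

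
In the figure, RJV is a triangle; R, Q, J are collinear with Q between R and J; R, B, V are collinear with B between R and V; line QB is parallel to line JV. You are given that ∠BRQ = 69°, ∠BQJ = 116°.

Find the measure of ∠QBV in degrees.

1. ∠BQR = 64°  [linear pair at Q on RJ]
2. ∠QBR = 47°  [△RQB]
3. ∠QBV = 133°  [linear pair at B on RV]

∠QBV = 133°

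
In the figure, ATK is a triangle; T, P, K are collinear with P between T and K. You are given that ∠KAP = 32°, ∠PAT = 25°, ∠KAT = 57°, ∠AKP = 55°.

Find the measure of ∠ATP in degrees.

1. ∠APK = 93°  [△APK]
2. ∠APT = 87°  [linear pair at P on TK]
3. ∠ATP = 68°  [△ATP]

∠ATP = 68°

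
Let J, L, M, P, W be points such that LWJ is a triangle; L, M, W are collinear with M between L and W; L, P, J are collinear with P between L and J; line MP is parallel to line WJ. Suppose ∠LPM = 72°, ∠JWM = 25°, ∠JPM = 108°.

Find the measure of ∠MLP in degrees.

1. ∠LJW = 72°  [MP∥WJ, corresponding at P]
2. ∠JWL = 25°  [M on ray WL]
3. ∠JLW = 83°  [△LWJ]
4. ∠MLP = 83°  [M on LW, P on LJ]

∠MLP = 83°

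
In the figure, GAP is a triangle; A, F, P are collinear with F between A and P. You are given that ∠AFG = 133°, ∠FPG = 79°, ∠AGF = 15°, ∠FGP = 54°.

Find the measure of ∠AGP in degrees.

1. ∠FAG = 32°  [△GAF]
2. ∠APG = 79°  [F on ray PA]
3. ∠GAP = 32°  [F on ray AP]
4. ∠AGP = 69°  [△GAP]

∠AGP = 69°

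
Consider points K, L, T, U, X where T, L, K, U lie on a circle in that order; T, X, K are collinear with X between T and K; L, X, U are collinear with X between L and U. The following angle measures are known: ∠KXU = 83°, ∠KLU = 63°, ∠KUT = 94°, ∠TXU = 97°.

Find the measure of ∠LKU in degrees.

∠LKU = 43°

1. ∠KTU = 63°  [same arc KU]
2. ∠TKU = 23°  [△TKU]
3. ∠KUL = 74°  [△KXU]
4. ∠LKU = 43°  [△LKU]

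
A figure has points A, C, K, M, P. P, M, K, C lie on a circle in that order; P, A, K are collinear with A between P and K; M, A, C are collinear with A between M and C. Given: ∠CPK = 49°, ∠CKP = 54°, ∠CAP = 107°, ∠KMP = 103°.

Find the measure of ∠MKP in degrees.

1. ∠CMK = 49°  [same arc KC]
2. ∠KAM = 107°  [vertical angles at A]
3. ∠MKP = 24°  [△MAK]

∠MKP = 24°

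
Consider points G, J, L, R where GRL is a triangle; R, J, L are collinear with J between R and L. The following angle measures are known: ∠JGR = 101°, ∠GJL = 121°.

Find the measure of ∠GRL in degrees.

∠GRL = 20°

1. ∠GJR = 59°  [linear pair at J on RL]
2. ∠GRJ = 20°  [△GRJ]
3. ∠GRL = 20°  [J on ray RL]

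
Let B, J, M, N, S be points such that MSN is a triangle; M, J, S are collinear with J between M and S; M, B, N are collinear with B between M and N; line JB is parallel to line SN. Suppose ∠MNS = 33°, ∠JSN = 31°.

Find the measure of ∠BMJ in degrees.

∠BMJ = 116°

1. ∠MSN = 31°  [J on ray SM]
2. ∠NMS = 116°  [△MSN]
3. ∠BMJ = 116°  [J on MS, B on MN]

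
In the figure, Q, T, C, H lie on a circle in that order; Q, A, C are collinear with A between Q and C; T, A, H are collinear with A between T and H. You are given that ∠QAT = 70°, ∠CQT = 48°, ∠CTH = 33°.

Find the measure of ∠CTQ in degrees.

1. ∠CAT = 110°  [linear pair at A on QC]
2. ∠QCT = 37°  [△TAC]
3. ∠CTQ = 95°  [△QTC]

∠CTQ = 95°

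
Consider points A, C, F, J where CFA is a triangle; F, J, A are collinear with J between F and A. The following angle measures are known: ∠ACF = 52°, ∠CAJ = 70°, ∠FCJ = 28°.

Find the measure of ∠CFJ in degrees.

1. ∠CAF = 70°  [J on ray AF]
2. ∠AFC = 58°  [△CFA]
3. ∠CFJ = 58°  [J on ray FA]

∠CFJ = 58°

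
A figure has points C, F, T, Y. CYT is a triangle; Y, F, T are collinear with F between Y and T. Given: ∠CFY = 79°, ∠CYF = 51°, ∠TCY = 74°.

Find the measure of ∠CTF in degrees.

1. ∠CYT = 51°  [F on ray YT]
2. ∠CTY = 55°  [△CYT]
3. ∠CTF = 55°  [F on ray TY]

∠CTF = 55°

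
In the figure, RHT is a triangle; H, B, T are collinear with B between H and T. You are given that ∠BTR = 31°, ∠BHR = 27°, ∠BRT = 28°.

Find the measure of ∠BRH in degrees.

1. ∠RBT = 121°  [△RBT]
2. ∠HBR = 59°  [linear pair at B on HT]
3. ∠BRH = 94°  [△RHB]

∠BRH = 94°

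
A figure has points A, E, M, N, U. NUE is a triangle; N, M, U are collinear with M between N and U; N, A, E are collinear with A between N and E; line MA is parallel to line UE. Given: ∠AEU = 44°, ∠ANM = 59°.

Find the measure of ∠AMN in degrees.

∠AMN = 77°

1. ∠NEU = 44°  [A on ray EN]
2. ∠ENU = 59°  [M on NU, A on NE]
3. ∠EUN = 77°  [△NUE]
4. ∠AMN = 77°  [MA∥UE, corresponding at M]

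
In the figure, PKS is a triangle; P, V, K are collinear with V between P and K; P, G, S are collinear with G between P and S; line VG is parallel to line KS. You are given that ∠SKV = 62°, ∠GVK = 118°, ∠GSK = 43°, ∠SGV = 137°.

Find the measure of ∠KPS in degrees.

1. ∠PKS = 62°  [V on ray KP]
2. ∠KSP = 43°  [G on ray SP]
3. ∠KPS = 75°  [△PKS]

∠KPS = 75°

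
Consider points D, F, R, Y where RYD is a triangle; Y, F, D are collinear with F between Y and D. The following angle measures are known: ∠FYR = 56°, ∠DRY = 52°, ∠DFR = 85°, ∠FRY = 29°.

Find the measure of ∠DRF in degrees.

1. ∠DYR = 56°  [F on ray YD]
2. ∠RDY = 72°  [△RYD]
3. ∠FDR = 72°  [F on ray DY]
4. ∠DRF = 23°  [△RFD]

∠DRF = 23°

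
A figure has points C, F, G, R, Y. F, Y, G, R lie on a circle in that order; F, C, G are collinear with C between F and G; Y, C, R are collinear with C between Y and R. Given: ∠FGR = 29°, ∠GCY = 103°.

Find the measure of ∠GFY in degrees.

1. ∠FYR = 29°  [same arc FR]
2. ∠FCY = 77°  [linear pair at C on FG]
3. ∠GFY = 74°  [△FCY]

∠GFY = 74°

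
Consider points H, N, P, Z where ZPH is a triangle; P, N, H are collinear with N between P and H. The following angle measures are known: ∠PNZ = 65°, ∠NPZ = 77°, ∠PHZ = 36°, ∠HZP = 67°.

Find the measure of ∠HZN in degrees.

1. ∠HNZ = 115°  [linear pair at N on PH]
2. ∠NHZ = 36°  [N on ray HP]
3. ∠HZN = 29°  [△ZNH]

∠HZN = 29°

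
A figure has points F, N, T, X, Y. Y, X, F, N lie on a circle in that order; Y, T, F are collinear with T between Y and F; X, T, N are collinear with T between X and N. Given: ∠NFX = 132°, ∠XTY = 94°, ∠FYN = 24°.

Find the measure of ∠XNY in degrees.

∠XNY = 70°

1. ∠FTN = 94°  [vertical angles at T]
2. ∠NTY = 86°  [linear pair at T on YF]
3. ∠XNY = 70°  [△YTN]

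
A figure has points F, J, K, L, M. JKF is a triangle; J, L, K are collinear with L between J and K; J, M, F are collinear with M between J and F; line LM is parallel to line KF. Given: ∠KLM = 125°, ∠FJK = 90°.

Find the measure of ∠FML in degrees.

∠FML = 145°

1. ∠JLM = 55°  [linear pair at L on JK]
2. ∠LJM = 90°  [L on JK, M on JF]
3. ∠JML = 35°  [△JLM]
4. ∠FML = 145°  [linear pair at M on JF]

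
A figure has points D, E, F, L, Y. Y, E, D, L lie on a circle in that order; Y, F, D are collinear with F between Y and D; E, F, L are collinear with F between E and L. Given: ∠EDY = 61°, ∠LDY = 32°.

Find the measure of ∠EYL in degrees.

∠EYL = 87°

1. ∠ELY = 61°  [same arc YE]
2. ∠LEY = 32°  [same arc YL]
3. ∠EYL = 87°  [△YEL]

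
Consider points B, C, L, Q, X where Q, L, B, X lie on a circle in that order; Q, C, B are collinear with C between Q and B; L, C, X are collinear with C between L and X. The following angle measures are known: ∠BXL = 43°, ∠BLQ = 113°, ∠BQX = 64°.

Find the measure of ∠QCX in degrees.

1. ∠BQL = 43°  [same arc LB]
2. ∠LBQ = 24°  [△QLB]
3. ∠LXQ = 24°  [same arc QL]
4. ∠QCX = 92°  [△QCX]

∠QCX = 92°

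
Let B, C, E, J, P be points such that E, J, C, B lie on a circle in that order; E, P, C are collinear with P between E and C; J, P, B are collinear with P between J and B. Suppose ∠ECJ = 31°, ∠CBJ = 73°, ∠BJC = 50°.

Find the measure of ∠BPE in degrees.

∠BPE = 99°

1. ∠EBJ = 31°  [same arc EJ]
2. ∠BEC = 50°  [same arc CB]
3. ∠BPE = 99°  [△EPB]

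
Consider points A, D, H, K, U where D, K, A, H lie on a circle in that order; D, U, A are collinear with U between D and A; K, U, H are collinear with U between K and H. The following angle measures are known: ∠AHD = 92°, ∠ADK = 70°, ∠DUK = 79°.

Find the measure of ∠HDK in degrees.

∠HDK = 127°

1. ∠AKD = 88°  [cyclic DKAH, opposite ∠K+∠H]
2. ∠DAK = 22°  [△DKA]
3. ∠DKH = 31°  [△DUK]
4. ∠DHK = 22°  [same arc DK]
5. ∠HDK = 127°  [△DKH]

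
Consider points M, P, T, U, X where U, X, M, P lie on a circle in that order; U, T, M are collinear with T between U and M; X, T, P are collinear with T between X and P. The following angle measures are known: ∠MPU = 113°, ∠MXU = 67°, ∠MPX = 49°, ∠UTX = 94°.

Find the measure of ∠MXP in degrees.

∠MXP = 30°

1. ∠MUX = 49°  [same arc XM]
2. ∠MTX = 86°  [linear pair at T on UM]
3. ∠UMX = 64°  [△UXM]
4. ∠MXP = 30°  [△XTM]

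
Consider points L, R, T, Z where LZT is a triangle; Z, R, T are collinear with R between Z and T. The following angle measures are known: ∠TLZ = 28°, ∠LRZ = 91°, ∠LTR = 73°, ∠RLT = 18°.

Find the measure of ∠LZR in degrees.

∠LZR = 79°

1. ∠LTZ = 73°  [R on ray TZ]
2. ∠LZT = 79°  [△LZT]
3. ∠LZR = 79°  [R on ray ZT]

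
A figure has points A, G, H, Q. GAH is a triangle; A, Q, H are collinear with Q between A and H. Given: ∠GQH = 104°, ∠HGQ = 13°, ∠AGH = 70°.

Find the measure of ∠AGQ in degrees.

1. ∠GHQ = 63°  [△GQH]
2. ∠AQG = 76°  [linear pair at Q on AH]
3. ∠AHG = 63°  [Q on ray HA]
4. ∠GAH = 47°  [△GAH]
5. ∠GAQ = 47°  [Q on ray AH]
6. ∠AGQ = 57°  [△GAQ]

∠AGQ = 57°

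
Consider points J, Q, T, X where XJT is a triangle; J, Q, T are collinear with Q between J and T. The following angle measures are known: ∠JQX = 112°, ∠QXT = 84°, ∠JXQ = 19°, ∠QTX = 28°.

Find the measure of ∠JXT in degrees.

1. ∠QJX = 49°  [△XJQ]
2. ∠JTX = 28°  [Q on ray TJ]
3. ∠TJX = 49°  [Q on ray JT]
4. ∠JXT = 103°  [△XJT]

∠JXT = 103°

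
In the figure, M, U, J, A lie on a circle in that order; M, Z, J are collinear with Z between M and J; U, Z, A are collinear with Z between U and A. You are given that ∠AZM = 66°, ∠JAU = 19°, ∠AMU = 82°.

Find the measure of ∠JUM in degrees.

∠JUM = 110°

1. ∠JZU = 66°  [vertical angles at Z]
2. ∠JMU = 19°  [same arc UJ]
3. ∠AJU = 98°  [cyclic MUJA, opposite ∠M+∠J]
4. ∠AUJ = 63°  [△UJA]
5. ∠MJU = 51°  [△UZJ]
6. ∠JUM = 110°  [△MUJ]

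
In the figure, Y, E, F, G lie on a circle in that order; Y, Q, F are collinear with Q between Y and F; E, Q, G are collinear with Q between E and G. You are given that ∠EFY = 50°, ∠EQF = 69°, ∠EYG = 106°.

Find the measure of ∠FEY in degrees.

1. ∠EGY = 50°  [same arc YE]
2. ∠EQY = 111°  [linear pair at Q on YF]
3. ∠GEY = 24°  [△YEG]
4. ∠EYF = 45°  [△YQE]
5. ∠FEY = 85°  [△YEF]

∠FEY = 85°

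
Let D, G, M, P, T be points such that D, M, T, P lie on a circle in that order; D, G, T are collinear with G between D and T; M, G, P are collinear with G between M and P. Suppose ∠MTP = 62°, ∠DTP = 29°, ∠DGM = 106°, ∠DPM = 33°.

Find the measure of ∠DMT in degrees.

1. ∠DMP = 29°  [same arc DP]
2. ∠MDT = 45°  [△DGM]
3. ∠DTM = 33°  [same arc DM]
4. ∠DMT = 102°  [△DMT]

∠DMT = 102°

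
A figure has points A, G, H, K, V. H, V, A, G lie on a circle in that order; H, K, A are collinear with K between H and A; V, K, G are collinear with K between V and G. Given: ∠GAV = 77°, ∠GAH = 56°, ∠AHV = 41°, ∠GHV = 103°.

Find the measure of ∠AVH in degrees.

∠AVH = 118°

1. ∠GVH = 56°  [same arc HG]
2. ∠HGV = 21°  [△HVG]
3. ∠HAV = 21°  [same arc HV]
4. ∠AVH = 118°  [△HVA]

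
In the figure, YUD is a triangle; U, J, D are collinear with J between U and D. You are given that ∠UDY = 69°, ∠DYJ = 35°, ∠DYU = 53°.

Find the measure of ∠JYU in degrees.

∠JYU = 18°

1. ∠DUY = 58°  [△YUD]
2. ∠JDY = 69°  [J on ray DU]
3. ∠DJY = 76°  [△YJD]
4. ∠JUY = 58°  [J on ray UD]
5. ∠UJY = 104°  [linear pair at J on UD]
6. ∠JYU = 18°  [△YUJ]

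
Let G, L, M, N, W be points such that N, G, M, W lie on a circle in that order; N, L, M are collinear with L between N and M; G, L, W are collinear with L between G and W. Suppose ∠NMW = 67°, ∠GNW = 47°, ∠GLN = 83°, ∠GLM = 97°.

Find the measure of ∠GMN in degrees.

∠GMN = 66°

1. ∠NGW = 67°  [same arc NW]
2. ∠GWN = 66°  [△NGW]
3. ∠GMN = 66°  [same arc NG]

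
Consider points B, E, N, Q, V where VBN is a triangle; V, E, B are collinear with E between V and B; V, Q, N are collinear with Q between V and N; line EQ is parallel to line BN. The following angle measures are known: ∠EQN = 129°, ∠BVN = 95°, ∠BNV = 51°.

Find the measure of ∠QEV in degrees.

1. ∠EQV = 51°  [linear pair at Q on VN]
2. ∠EVQ = 95°  [E on VB, Q on VN]
3. ∠QEV = 34°  [△VEQ]

∠QEV = 34°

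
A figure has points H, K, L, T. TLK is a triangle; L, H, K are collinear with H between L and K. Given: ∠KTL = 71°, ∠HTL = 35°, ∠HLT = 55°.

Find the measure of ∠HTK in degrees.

1. ∠LHT = 90°  [△TLH]
2. ∠KLT = 55°  [H on ray LK]
3. ∠KHT = 90°  [linear pair at H on LK]
4. ∠LKT = 54°  [△TLK]
5. ∠HKT = 54°  [H on ray KL]
6. ∠HTK = 36°  [△THK]

∠HTK = 36°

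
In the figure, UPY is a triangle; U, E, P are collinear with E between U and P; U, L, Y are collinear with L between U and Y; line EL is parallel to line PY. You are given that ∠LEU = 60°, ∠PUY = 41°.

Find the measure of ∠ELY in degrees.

∠ELY = 101°

1. ∠UPY = 60°  [EL∥PY, corresponding at E]
2. ∠PYU = 79°  [△UPY]
3. ∠ELU = 79°  [EL∥PY, corresponding at L]
4. ∠ELY = 101°  [linear pair at L on UY]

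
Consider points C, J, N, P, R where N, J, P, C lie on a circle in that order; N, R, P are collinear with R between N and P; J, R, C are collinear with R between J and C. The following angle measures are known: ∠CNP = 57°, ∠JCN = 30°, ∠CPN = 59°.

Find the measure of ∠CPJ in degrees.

1. ∠CJN = 59°  [same arc NC]
2. ∠CNJ = 91°  [△NJC]
3. ∠CPJ = 89°  [cyclic NJPC, opposite ∠N+∠P]

∠CPJ = 89°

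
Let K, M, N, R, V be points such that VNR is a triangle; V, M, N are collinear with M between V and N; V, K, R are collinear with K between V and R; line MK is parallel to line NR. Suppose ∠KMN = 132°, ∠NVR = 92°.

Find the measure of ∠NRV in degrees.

∠NRV = 40°

1. ∠KMV = 48°  [linear pair at M on VN]
2. ∠KVM = 92°  [M on VN, K on VR]
3. ∠MKV = 40°  [△VMK]
4. ∠NRV = 40°  [MK∥NR, corresponding at K]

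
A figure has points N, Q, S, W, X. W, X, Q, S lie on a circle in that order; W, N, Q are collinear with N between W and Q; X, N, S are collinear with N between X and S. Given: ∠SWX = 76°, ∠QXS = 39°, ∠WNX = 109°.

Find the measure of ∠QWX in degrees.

1. ∠SQX = 104°  [cyclic WXQS, opposite ∠W+∠Q]
2. ∠QSX = 37°  [△XQS]
3. ∠QWX = 37°  [same arc XQ]

∠QWX = 37°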